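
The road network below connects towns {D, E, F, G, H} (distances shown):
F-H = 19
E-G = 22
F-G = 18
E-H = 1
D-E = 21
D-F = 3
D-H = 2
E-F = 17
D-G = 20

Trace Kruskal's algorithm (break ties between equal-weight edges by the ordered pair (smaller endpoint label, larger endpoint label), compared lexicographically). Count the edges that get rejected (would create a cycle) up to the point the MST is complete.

Kruskal's algorithm — process edges by increasing weight (ties by edge label):
E-H (1): add — endpoints in different components.
D-H (2): add — endpoints in different components.
D-F (3): add — endpoints in different components.
E-F (17): skip — E and F already connected.
F-G (18): add — endpoints in different components.
Edges rejected before the tree was complete: 1.

1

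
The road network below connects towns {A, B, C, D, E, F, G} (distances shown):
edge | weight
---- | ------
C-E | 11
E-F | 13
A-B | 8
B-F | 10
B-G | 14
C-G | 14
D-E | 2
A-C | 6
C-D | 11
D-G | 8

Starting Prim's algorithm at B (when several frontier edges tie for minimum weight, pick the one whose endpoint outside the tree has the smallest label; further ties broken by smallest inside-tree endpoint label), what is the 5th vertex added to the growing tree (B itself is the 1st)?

D

Prim, starting at B.
Step 1: frontier [A-B 8, B-F 10, B-G 14] → take A-B (8); add A.
Step 2: frontier [A-C 6, B-F 10, B-G 14] → take A-C (6); add C.
Step 3: frontier [B-F 10, B-G 14, C-D 11, C-E 11, C-G 14] → take B-F (10); add F.
Step 4: frontier [B-G 14, C-D 11, C-E 11, C-G 14, E-F 13] → take C-D (11); add D.
Step 5: frontier [B-G 14, C-E 11, C-G 14, D-E 2, D-G 8, E-F 13] → take D-E (2); add E.
Step 6: frontier [B-G 14, C-G 14, D-G 8] → take D-G (8); add G.
Vertex order: B, A, C, F, D, E, G. The 5th vertex is D.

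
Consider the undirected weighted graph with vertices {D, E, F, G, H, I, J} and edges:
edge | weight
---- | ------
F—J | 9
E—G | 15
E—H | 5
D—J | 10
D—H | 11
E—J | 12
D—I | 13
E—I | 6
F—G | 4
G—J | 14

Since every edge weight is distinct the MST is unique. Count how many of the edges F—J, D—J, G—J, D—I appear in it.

Kruskal: consider edges lightest-first.
F—G (4): add — endpoints in different components.
E—H (5): add — endpoints in different components.
E—I (6): add — endpoints in different components.
F—J (9): add — endpoints in different components.
D—J (10): add — endpoints in different components.
D—H (11): add — endpoints in different components.
MST edge set: {F—G, E—H, E—I, F—J, D—J, D—H}.
Of the listed edges, {F—J, D—J} are in the MST → 2.

2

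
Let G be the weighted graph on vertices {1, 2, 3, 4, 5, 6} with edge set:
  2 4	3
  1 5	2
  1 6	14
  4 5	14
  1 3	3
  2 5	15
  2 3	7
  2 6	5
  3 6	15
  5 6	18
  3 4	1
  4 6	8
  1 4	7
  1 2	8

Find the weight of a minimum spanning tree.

14

Kruskal's algorithm — process edges by increasing weight (ties by edge label):
3 4 (1): add. Components now {1} {2} {3,4} {5} {6}
1 5 (2): add. Components now {1,5} {2} {3,4} {6}
1 3 (3): add. Components now {1,3,4,5} {2} {6}
2 4 (3): add. Components now {1,2,3,4,5} {6}
2 6 (5): add. Components now {1,2,3,4,5,6}
MST edges: 3 4, 1 5, 1 3, 2 4, 2 6; total weight 1+2+3+3+5 = 14.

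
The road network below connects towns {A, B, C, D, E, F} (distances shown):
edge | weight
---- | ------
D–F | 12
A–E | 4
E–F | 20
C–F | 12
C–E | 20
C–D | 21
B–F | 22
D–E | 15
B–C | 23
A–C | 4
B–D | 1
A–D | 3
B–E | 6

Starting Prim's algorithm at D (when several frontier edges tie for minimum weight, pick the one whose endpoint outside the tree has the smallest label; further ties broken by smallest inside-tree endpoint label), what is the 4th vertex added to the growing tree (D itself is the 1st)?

Prim, starting at D.
Step 1: frontier [B–D 1, A–D 3, D–F 12, D–E 15, C–D 21] → take B–D (1); add B.
Step 2: frontier [B–E 6, B–F 22, B–C 23, A–D 3, D–F 12, D–E 15, C–D 21] → take A–D (3); add A.
Step 3: frontier [A–C 4, A–E 4, B–E 6, B–F 22, B–C 23, D–F 12, D–E 15, C–D 21] → take A–C (4); add C.
Step 4: frontier [A–E 4, B–E 6, B–F 22, C–F 12, C–E 20, D–F 12, D–E 15] → take A–E (4); add E.
Step 5: frontier [B–F 22, C–F 12, D–F 12, E–F 20] → take C–F (12); add F.
Vertex order: D, B, A, C, E, F. The 4th vertex is C.

C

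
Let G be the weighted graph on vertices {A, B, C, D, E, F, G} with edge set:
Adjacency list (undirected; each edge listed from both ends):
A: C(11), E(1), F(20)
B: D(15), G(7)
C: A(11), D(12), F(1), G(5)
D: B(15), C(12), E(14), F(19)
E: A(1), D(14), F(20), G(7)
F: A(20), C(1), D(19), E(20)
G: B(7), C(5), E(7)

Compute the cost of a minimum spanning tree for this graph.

Grow the tree from D using Prim:
Step 1: cheapest edge leaving the tree is C D (12); add C.
Step 2: cheapest edge leaving the tree is C F (1); add F.
Step 3: cheapest edge leaving the tree is C G (5); add G.
Step 4: cheapest edge leaving the tree is B G (7); add B.
Step 5: cheapest edge leaving the tree is E G (7); add E.
Step 6: cheapest edge leaving the tree is A E (1); add A.
MST edges: C D, C F, C G, B G, E G, A E; total weight 12+1+5+7+7+1 = 33.

33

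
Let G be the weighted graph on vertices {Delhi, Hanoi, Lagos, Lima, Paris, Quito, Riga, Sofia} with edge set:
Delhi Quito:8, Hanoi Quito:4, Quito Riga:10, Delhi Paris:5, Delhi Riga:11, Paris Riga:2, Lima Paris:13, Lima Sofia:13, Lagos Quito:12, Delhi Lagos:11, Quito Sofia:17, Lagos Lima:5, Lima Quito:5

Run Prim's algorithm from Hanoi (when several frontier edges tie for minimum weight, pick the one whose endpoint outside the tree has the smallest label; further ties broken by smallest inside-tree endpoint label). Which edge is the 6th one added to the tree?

Paris-Riga

Prim's algorithm from Hanoi:
Step 1: cheapest edge leaving the tree is Hanoi Quito (4); add Quito.
Step 2: cheapest edge leaving the tree is Lima Quito (5); add Lima.
Step 3: cheapest edge leaving the tree is Lagos Lima (5); add Lagos.
Step 4: cheapest edge leaving the tree is Delhi Quito (8); add Delhi.
Step 5: cheapest edge leaving the tree is Delhi Paris (5); add Paris.
Step 6: cheapest edge leaving the tree is Paris Riga (2); add Riga.
Step 7: cheapest edge leaving the tree is Lima Sofia (13); add Sofia.
The 6th edge added is Paris Riga.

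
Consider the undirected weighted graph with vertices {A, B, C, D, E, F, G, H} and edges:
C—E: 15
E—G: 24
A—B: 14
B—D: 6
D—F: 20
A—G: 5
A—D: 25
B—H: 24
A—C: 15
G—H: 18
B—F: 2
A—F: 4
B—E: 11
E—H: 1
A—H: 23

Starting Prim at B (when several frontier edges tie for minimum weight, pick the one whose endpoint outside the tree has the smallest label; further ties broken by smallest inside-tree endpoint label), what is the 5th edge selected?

B-E

Prim, starting at B.
Step 1: cheapest edge leaving the tree is B—F (2); add F.
Step 2: cheapest edge leaving the tree is A—F (4); add A.
Step 3: cheapest edge leaving the tree is A—G (5); add G.
Step 4: cheapest edge leaving the tree is B—D (6); add D.
Step 5: cheapest edge leaving the tree is B—E (11); add E.
Step 6: cheapest edge leaving the tree is E—H (1); add H.
Step 7: cheapest edge leaving the tree is A—C (15); add C.
The 5th edge added is B—E.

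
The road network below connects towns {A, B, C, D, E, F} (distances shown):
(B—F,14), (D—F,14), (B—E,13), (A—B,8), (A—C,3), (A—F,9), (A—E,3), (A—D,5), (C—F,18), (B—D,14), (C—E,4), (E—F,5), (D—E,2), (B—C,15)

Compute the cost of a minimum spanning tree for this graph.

Sort edges by weight, then run Kruskal:
D—E (2): add — endpoints in different components.
A—C (3): add — endpoints in different components.
A—E (3): add — endpoints in different components.
C—E (4): skip — C and E already connected.
A—D (5): skip — A and D already connected.
E—F (5): add — endpoints in different components.
A—B (8): add — endpoints in different components.
MST edges: D—E, A—C, A—E, E—F, A—B; total weight 2+3+3+5+8 = 21.

21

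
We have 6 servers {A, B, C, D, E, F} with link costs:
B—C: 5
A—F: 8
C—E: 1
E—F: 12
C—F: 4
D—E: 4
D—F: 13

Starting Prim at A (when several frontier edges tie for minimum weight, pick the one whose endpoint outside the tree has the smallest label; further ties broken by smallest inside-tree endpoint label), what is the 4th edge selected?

Grow the tree from A using Prim:
Step 1: cheapest edge leaving the tree is A—F (8); add F.
Step 2: cheapest edge leaving the tree is C—F (4); add C.
Step 3: cheapest edge leaving the tree is C—E (1); add E.
Step 4: cheapest edge leaving the tree is D—E (4); add D.
Step 5: cheapest edge leaving the tree is B—C (5); add B.
The 4th edge added is D—E.

D-E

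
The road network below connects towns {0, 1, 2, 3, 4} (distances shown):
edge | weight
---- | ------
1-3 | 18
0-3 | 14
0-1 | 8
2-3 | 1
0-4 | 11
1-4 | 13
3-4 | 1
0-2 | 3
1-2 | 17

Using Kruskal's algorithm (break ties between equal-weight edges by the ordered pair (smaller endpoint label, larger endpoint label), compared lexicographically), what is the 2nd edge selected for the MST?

Sort edges by weight, then run Kruskal:
2-3 (1): add — endpoints in different components.
3-4 (1): add — endpoints in different components.
0-2 (3): add — endpoints in different components.
0-1 (8): add — endpoints in different components.
The 2nd edge added is 3-4.

3-4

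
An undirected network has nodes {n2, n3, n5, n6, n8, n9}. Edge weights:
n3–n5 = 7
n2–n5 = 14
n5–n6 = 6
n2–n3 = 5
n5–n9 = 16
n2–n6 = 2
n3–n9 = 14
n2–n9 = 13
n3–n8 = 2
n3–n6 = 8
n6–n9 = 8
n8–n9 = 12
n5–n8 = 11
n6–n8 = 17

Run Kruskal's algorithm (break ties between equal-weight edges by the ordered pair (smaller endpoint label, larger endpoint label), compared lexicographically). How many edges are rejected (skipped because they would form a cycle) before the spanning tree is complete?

2

Kruskal's algorithm — process edges by increasing weight (ties by edge label):
n2–n6 (2): add. Components now {n9} {n5} {n2,n6} {n8} {n3}
n3–n8 (2): add. Components now {n9} {n5} {n2,n6} {n3,n8}
n2–n3 (5): add. Components now {n9} {n5} {n2,n3,n6,n8}
n5–n6 (6): add. Components now {n9} {n2,n3,n5,n6,n8}
n3–n5 (7): skip — n5 and n3 already connected.
n3–n6 (8): skip — n6 and n3 already connected.
n6–n9 (8): add. Components now {n2,n3,n5,n6,n8,n9}
Edges rejected before the tree was complete: 2.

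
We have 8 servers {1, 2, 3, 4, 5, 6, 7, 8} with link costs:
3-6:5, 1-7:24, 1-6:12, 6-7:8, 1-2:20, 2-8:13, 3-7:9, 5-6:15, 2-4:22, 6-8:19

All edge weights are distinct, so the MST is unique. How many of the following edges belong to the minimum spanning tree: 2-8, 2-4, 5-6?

Kruskal: consider edges lightest-first.
3-6 (5): add — endpoints in different components.
6-7 (8): add — endpoints in different components.
3-7 (9): skip — 3 and 7 already connected.
1-6 (12): add — endpoints in different components.
2-8 (13): add — endpoints in different components.
5-6 (15): add — endpoints in different components.
6-8 (19): add — endpoints in different components.
1-2 (20): skip — 1 and 2 already connected.
2-4 (22): add — endpoints in different components.
MST edge set: {3-6, 6-7, 1-6, 2-8, 5-6, 6-8, 2-4}.
Of the listed edges, {2-8, 2-4, 5-6} are in the MST → 3.

3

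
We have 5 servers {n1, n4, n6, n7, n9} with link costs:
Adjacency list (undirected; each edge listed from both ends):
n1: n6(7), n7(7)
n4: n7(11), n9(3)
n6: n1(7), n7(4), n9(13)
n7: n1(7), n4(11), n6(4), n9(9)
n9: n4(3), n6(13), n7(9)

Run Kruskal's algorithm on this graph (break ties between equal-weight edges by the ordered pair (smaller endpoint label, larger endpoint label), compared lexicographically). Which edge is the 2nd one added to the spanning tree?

Sort edges by weight, then run Kruskal:
n4–n9 (3): add. Components now {n6} {n1} {n7} {n4,n9}
n6–n7 (4): add. Components now {n6,n7} {n1} {n4,n9}
n1–n6 (7): add. Components now {n1,n6,n7} {n4,n9}
n1–n7 (7): skip — n1 and n7 already connected.
n7–n9 (9): add. Components now {n1,n4,n6,n7,n9}
The 2nd edge added is n6–n7.

n6-n7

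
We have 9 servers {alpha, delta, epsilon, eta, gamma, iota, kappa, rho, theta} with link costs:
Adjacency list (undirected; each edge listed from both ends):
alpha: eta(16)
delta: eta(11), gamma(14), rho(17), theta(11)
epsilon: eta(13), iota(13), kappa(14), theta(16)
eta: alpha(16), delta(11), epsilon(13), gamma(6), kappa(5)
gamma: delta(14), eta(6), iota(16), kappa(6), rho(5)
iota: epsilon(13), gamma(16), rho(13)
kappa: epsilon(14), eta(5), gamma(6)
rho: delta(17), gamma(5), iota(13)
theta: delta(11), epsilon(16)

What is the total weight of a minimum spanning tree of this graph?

Prim's algorithm from alpha:
Step 1: cheapest edge leaving the tree is alpha-eta (16); add eta.
Step 2: cheapest edge leaving the tree is eta-kappa (5); add kappa.
Step 3: cheapest edge leaving the tree is eta-gamma (6); add gamma.
Step 4: cheapest edge leaving the tree is gamma-rho (5); add rho.
Step 5: cheapest edge leaving the tree is delta-eta (11); add delta.
Step 6: cheapest edge leaving the tree is delta-theta (11); add theta.
Step 7: cheapest edge leaving the tree is epsilon-eta (13); add epsilon.
Step 8: cheapest edge leaving the tree is epsilon-iota (13); add iota.
MST edges: alpha-eta, eta-kappa, eta-gamma, gamma-rho, delta-eta, delta-theta, epsilon-eta, epsilon-iota; total weight 16+5+6+5+11+11+13+13 = 80.

80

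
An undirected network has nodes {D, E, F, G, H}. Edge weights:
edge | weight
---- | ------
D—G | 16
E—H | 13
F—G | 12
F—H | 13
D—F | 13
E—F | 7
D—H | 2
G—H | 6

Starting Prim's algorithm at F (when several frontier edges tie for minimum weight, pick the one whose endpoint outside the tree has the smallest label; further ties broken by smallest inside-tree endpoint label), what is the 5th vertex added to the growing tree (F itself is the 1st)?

Grow the tree from F using Prim:
Step 1: cheapest edge leaving the tree is E—F (7); add E.
Step 2: cheapest edge leaving the tree is F—G (12); add G.
Step 3: cheapest edge leaving the tree is G—H (6); add H.
Step 4: cheapest edge leaving the tree is D—H (2); add D.
Vertex order: F, E, G, H, D. The 5th vertex is D.

D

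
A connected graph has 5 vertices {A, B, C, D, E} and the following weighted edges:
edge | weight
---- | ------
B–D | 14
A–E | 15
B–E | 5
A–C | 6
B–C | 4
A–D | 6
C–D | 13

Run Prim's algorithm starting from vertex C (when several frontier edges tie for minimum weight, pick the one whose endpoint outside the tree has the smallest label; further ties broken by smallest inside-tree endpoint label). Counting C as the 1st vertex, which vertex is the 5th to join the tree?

D

Prim, starting at C.
Step 1: cheapest edge leaving the tree is B–C (4); add B.
Step 2: cheapest edge leaving the tree is B–E (5); add E.
Step 3: cheapest edge leaving the tree is A–C (6); add A.
Step 4: cheapest edge leaving the tree is A–D (6); add D.
Vertex order: C, B, E, A, D. The 5th vertex is D.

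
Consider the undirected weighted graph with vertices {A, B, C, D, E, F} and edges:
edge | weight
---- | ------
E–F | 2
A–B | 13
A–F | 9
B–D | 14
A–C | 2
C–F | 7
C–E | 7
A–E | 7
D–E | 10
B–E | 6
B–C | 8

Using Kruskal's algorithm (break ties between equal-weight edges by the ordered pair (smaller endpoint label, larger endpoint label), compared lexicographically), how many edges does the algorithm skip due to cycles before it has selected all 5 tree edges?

4

Kruskal's algorithm — process edges by increasing weight (ties by edge label):
A–C (2): add — endpoints in different components.
E–F (2): add — endpoints in different components.
B–E (6): add — endpoints in different components.
A–E (7): add — endpoints in different components.
C–E (7): skip — C and E already connected.
C–F (7): skip — C and F already connected.
B–C (8): skip — B and C already connected.
A–F (9): skip — A and F already connected.
D–E (10): add — endpoints in different components.
Edges rejected before the tree was complete: 4.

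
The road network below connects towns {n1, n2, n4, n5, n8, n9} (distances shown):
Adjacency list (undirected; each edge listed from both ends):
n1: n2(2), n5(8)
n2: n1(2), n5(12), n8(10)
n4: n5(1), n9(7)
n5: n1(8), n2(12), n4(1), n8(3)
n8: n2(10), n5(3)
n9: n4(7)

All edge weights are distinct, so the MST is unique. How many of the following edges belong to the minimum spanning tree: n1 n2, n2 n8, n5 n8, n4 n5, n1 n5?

4

Sort edges by weight, then run Kruskal:
n4 n5 (1): add. Components now {n1} {n4,n5} {n2} {n9} {n8}
n1 n2 (2): add. Components now {n1,n2} {n4,n5} {n9} {n8}
n5 n8 (3): add. Components now {n1,n2} {n4,n5,n8} {n9}
n4 n9 (7): add. Components now {n1,n2} {n4,n5,n8,n9}
n1 n5 (8): add. Components now {n1,n2,n4,n5,n8,n9}
MST edge set: {n4 n5, n1 n2, n5 n8, n4 n9, n1 n5}.
Of the listed edges, {n1 n2, n5 n8, n4 n5, n1 n5} are in the MST → 4.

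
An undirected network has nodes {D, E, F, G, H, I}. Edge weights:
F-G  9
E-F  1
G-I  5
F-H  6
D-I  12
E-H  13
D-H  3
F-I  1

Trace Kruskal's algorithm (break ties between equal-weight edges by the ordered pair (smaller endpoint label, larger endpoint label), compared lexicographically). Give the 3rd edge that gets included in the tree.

Sort edges by weight, then run Kruskal:
E-F (1): add. Components now {D} {E,F} {G} {H} {I}
F-I (1): add. Components now {D} {E,F,I} {G} {H}
D-H (3): add. Components now {D,H} {E,F,I} {G}
G-I (5): add. Components now {D,H} {E,F,G,I}
F-H (6): add. Components now {D,E,F,G,H,I}
The 3rd edge added is D-H.

D-H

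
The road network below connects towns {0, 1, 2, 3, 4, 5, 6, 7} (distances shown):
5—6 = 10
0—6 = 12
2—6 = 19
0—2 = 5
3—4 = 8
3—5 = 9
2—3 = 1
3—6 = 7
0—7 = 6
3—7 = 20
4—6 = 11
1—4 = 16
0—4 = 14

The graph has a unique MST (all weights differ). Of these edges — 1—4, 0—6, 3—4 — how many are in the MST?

Kruskal: consider edges lightest-first.
2—3 (1): add — endpoints in different components.
0—2 (5): add — endpoints in different components.
0—7 (6): add — endpoints in different components.
3—6 (7): add — endpoints in different components.
3—4 (8): add — endpoints in different components.
3—5 (9): add — endpoints in different components.
5—6 (10): skip — 5 and 6 already connected.
4—6 (11): skip — 4 and 6 already connected.
0—6 (12): skip — 0 and 6 already connected.
0—4 (14): skip — 0 and 4 already connected.
1—4 (16): add — endpoints in different components.
MST edge set: {2—3, 0—2, 0—7, 3—6, 3—4, 3—5, 1—4}.
Of the listed edges, {1—4, 3—4} are in the MST → 2.

2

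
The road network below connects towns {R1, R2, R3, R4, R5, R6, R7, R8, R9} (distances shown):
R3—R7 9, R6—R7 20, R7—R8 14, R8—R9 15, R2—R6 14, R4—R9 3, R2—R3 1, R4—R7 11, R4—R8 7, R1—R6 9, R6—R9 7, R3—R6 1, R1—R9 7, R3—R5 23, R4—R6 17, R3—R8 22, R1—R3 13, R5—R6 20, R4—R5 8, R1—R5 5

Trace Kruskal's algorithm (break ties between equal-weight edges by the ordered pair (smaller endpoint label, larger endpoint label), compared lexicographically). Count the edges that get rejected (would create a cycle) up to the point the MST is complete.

Kruskal's algorithm — process edges by increasing weight (ties by edge label):
R2—R3 (1): add — endpoints in different components.
R3—R6 (1): add — endpoints in different components.
R4—R9 (3): add — endpoints in different components.
R1—R5 (5): add — endpoints in different components.
R1—R9 (7): add — endpoints in different components.
R4—R8 (7): add — endpoints in different components.
R6—R9 (7): add — endpoints in different components.
R4—R5 (8): skip — R4 and R5 already connected.
R1—R6 (9): skip — R6 and R1 already connected.
R3—R7 (9): add — endpoints in different components.
Edges rejected before the tree was complete: 2.

2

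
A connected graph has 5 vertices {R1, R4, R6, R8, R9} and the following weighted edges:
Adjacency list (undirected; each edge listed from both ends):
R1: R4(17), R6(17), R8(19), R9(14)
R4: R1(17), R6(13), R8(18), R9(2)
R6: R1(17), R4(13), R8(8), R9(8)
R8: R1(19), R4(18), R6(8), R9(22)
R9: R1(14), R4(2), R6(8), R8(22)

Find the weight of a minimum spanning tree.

32

Kruskal's algorithm — process edges by increasing weight (ties by edge label):
R4-R9 (2): add. Components now {R8} {R4,R9} {R6} {R1}
R6-R8 (8): add. Components now {R6,R8} {R4,R9} {R1}
R6-R9 (8): add. Components now {R4,R6,R8,R9} {R1}
R4-R6 (13): skip — R6 and R4 already connected.
R1-R9 (14): add. Components now {R1,R4,R6,R8,R9}
MST edges: R4-R9, R6-R8, R6-R9, R1-R9; total weight 2+8+8+14 = 32.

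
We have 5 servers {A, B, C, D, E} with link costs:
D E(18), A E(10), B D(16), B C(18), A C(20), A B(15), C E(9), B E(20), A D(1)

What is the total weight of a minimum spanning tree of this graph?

35

Kruskal: consider edges lightest-first.
A D (1): add. Components now {A,D} {B} {C} {E}
C E (9): add. Components now {A,D} {B} {C,E}
A E (10): add. Components now {A,C,D,E} {B}
A B (15): add. Components now {A,B,C,D,E}
MST edges: A D, C E, A E, A B; total weight 1+9+10+15 = 35.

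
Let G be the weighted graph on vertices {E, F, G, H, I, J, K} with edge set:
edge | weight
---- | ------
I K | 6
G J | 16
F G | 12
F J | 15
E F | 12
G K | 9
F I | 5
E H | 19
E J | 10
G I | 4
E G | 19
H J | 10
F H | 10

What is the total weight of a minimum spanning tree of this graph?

45

Grow the tree from G using Prim:
Step 1: frontier [G I 4, G K 9, F G 12, G J 16, E G 19] → take G I (4); add I.
Step 2: frontier [G K 9, F G 12, G J 16, E G 19, F I 5, I K 6] → take F I (5); add F.
Step 3: frontier [F H 10, E F 12, F J 15, G K 9, G J 16, E G 19, I K 6] → take I K (6); add K.
Step 4: frontier [F H 10, E F 12, F J 15, G J 16, E G 19] → take F H (10); add H.
Step 5: frontier [E F 12, F J 15, G J 16, E G 19, H J 10, E H 19] → take H J (10); add J.
Step 6: frontier [E F 12, E G 19, E H 19, E J 10] → take E J (10); add E.
MST edges: G I, F I, I K, F H, H J, E J; total weight 4+5+6+10+10+10 = 45.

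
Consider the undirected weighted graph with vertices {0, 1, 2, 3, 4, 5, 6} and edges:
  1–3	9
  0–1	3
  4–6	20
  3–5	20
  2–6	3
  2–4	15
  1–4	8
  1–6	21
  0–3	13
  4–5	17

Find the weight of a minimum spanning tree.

Prim, starting at 5.
Step 1: cheapest edge leaving the tree is 4–5 (17); add 4.
Step 2: cheapest edge leaving the tree is 1–4 (8); add 1.
Step 3: cheapest edge leaving the tree is 0–1 (3); add 0.
Step 4: cheapest edge leaving the tree is 1–3 (9); add 3.
Step 5: cheapest edge leaving the tree is 2–4 (15); add 2.
Step 6: cheapest edge leaving the tree is 2–6 (3); add 6.
MST edges: 4–5, 1–4, 0–1, 1–3, 2–4, 2–6; total weight 17+8+3+9+15+3 = 55.

55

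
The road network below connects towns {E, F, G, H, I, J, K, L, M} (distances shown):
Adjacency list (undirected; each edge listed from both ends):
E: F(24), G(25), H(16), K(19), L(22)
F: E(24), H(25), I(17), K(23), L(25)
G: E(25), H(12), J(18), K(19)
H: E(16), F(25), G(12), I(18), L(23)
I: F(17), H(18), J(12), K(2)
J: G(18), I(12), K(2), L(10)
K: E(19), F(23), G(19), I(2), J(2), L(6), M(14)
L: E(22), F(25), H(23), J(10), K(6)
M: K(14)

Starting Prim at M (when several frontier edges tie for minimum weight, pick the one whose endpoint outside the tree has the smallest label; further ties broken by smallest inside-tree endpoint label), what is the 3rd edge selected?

Grow the tree from M using Prim:
Step 1: cheapest edge leaving the tree is K—M (14); add K.
Step 2: cheapest edge leaving the tree is I—K (2); add I.
Step 3: cheapest edge leaving the tree is J—K (2); add J.
Step 4: cheapest edge leaving the tree is K—L (6); add L.
Step 5: cheapest edge leaving the tree is F—I (17); add F.
Step 6: cheapest edge leaving the tree is G—J (18); add G.
Step 7: cheapest edge leaving the tree is G—H (12); add H.
Step 8: cheapest edge leaving the tree is E—H (16); add E.
The 3rd edge added is J—K.

J-K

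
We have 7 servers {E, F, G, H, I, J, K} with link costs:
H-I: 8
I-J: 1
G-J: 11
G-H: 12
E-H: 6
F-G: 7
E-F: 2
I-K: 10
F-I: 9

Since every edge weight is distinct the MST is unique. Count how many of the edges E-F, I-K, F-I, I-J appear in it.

3

Kruskal's algorithm — process edges by increasing weight (ties by edge label):
I-J (1): add — endpoints in different components.
E-F (2): add — endpoints in different components.
E-H (6): add — endpoints in different components.
F-G (7): add — endpoints in different components.
H-I (8): add — endpoints in different components.
F-I (9): skip — F and I already connected.
I-K (10): add — endpoints in different components.
MST edge set: {I-J, E-F, E-H, F-G, H-I, I-K}.
Of the listed edges, {E-F, I-K, I-J} are in the MST → 3.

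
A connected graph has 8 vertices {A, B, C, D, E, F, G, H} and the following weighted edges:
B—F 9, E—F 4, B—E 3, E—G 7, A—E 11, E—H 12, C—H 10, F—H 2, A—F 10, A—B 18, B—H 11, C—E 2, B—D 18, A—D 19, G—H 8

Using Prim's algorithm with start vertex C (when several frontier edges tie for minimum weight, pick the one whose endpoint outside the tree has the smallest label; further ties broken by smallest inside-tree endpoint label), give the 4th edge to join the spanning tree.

Prim's algorithm from C:
Step 1: cheapest edge leaving the tree is C—E (2); add E.
Step 2: cheapest edge leaving the tree is B—E (3); add B.
Step 3: cheapest edge leaving the tree is E—F (4); add F.
Step 4: cheapest edge leaving the tree is F—H (2); add H.
Step 5: cheapest edge leaving the tree is E—G (7); add G.
Step 6: cheapest edge leaving the tree is A—F (10); add A.
Step 7: cheapest edge leaving the tree is B—D (18); add D.
The 4th edge added is F—H.

F-H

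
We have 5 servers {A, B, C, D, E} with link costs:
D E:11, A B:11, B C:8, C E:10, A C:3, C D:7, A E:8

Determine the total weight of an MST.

Kruskal: consider edges lightest-first.
A C (3): add — endpoints in different components.
C D (7): add — endpoints in different components.
A E (8): add — endpoints in different components.
B C (8): add — endpoints in different components.
MST edges: A C, C D, A E, B C; total weight 3+7+8+8 = 26.

26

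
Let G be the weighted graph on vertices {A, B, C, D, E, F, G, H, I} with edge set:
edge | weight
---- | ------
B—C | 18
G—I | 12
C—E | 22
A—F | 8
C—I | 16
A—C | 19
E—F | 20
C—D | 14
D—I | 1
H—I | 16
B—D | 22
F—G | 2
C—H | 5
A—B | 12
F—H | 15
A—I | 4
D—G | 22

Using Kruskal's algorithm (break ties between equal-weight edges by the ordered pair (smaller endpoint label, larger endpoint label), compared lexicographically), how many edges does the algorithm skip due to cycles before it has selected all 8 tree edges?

6

Kruskal's algorithm — process edges by increasing weight (ties by edge label):
D—I (1): add — endpoints in different components.
F—G (2): add — endpoints in different components.
A—I (4): add — endpoints in different components.
C—H (5): add — endpoints in different components.
A—F (8): add — endpoints in different components.
A—B (12): add — endpoints in different components.
G—I (12): skip — G and I already connected.
C—D (14): add — endpoints in different components.
F—H (15): skip — F and H already connected.
C—I (16): skip — C and I already connected.
H—I (16): skip — H and I already connected.
B—C (18): skip — B and C already connected.
A—C (19): skip — A and C already connected.
E—F (20): add — endpoints in different components.
Edges rejected before the tree was complete: 6.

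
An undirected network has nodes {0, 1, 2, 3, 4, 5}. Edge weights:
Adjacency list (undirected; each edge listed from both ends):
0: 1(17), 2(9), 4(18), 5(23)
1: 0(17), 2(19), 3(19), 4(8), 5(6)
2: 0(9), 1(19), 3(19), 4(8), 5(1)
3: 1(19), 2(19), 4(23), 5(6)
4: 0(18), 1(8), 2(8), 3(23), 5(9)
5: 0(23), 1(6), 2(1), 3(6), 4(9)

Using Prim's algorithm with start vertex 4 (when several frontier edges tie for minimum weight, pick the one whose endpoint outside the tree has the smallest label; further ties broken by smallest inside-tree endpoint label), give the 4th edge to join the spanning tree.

3-5

Grow the tree from 4 using Prim:
Step 1: frontier [1 4 8, 2 4 8, 4 5 9, 0 4 18, 3 4 23] → take 1 4 (8); add 1.
Step 2: frontier [1 5 6, 0 1 17, 1 2 19, 1 3 19, 2 4 8, 4 5 9, 0 4 18, 3 4 23] → take 1 5 (6); add 5.
Step 3: frontier [0 1 17, 1 2 19, 1 3 19, 2 4 8, 0 4 18, 3 4 23, 2 5 1, 3 5 6, 0 5 23] → take 2 5 (1); add 2.
Step 4: frontier [0 1 17, 1 3 19, 0 2 9, 2 3 19, 0 4 18, 3 4 23, 3 5 6, 0 5 23] → take 3 5 (6); add 3.
Step 5: frontier [0 1 17, 0 2 9, 0 4 18, 0 5 23] → take 0 2 (9); add 0.
The 4th edge added is 3 5.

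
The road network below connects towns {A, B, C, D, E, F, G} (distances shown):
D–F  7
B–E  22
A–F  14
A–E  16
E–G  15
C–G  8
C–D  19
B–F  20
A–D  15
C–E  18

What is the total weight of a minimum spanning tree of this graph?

Kruskal: consider edges lightest-first.
D–F (7): add. Components now {A} {B} {C} {D,F} {E} {G}
C–G (8): add. Components now {A} {B} {C,G} {D,F} {E}
A–F (14): add. Components now {A,D,F} {B} {C,G} {E}
A–D (15): skip — A and D already connected.
E–G (15): add. Components now {A,D,F} {B} {C,E,G}
A–E (16): add. Components now {A,C,D,E,F,G} {B}
C–E (18): skip — C and E already connected.
C–D (19): skip — C and D already connected.
B–F (20): add. Components now {A,B,C,D,E,F,G}
MST edges: D–F, C–G, A–F, E–G, A–E, B–F; total weight 7+8+14+15+16+20 = 80.

80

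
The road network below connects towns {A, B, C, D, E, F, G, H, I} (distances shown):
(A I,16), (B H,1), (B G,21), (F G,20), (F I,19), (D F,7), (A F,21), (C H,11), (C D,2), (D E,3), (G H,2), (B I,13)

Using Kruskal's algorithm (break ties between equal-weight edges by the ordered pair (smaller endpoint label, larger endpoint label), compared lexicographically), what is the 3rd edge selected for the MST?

Sort edges by weight, then run Kruskal:
B H (1): add — endpoints in different components.
C D (2): add — endpoints in different components.
G H (2): add — endpoints in different components.
D E (3): add — endpoints in different components.
D F (7): add — endpoints in different components.
C H (11): add — endpoints in different components.
B I (13): add — endpoints in different components.
A I (16): add — endpoints in different components.
The 3rd edge added is G H.

G-H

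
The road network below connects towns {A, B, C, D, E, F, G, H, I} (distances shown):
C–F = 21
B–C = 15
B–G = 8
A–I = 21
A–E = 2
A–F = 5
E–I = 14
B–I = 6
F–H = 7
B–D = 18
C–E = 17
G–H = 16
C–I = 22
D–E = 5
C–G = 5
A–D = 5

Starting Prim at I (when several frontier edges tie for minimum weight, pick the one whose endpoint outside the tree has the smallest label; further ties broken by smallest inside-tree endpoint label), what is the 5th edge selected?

A-E

Grow the tree from I using Prim:
Step 1: cheapest edge leaving the tree is B–I (6); add B.
Step 2: cheapest edge leaving the tree is B–G (8); add G.
Step 3: cheapest edge leaving the tree is C–G (5); add C.
Step 4: cheapest edge leaving the tree is E–I (14); add E.
Step 5: cheapest edge leaving the tree is A–E (2); add A.
Step 6: cheapest edge leaving the tree is A–D (5); add D.
Step 7: cheapest edge leaving the tree is A–F (5); add F.
Step 8: cheapest edge leaving the tree is F–H (7); add H.
The 5th edge added is A–E.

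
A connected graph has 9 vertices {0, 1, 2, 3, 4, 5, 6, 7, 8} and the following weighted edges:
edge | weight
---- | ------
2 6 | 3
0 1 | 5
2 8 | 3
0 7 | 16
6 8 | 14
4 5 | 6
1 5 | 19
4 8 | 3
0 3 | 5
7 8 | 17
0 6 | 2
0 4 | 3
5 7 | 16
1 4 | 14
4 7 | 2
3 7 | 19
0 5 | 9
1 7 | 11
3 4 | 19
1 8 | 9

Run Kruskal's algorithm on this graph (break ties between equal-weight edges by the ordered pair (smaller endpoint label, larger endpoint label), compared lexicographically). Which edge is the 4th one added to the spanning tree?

2-6

Sort edges by weight, then run Kruskal:
0 6 (2): add — endpoints in different components.
4 7 (2): add — endpoints in different components.
0 4 (3): add — endpoints in different components.
2 6 (3): add — endpoints in different components.
2 8 (3): add — endpoints in different components.
4 8 (3): skip — 4 and 8 already connected.
0 1 (5): add — endpoints in different components.
0 3 (5): add — endpoints in different components.
4 5 (6): add — endpoints in different components.
The 4th edge added is 2 6.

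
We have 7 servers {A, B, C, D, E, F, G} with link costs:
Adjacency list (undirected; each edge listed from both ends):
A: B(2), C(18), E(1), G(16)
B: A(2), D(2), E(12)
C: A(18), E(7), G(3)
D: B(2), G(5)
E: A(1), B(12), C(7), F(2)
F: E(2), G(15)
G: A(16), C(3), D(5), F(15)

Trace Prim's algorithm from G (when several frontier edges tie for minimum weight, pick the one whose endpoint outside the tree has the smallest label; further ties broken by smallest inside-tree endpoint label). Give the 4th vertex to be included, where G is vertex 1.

B

Prim's algorithm from G:
Step 1: cheapest edge leaving the tree is C G (3); add C.
Step 2: cheapest edge leaving the tree is D G (5); add D.
Step 3: cheapest edge leaving the tree is B D (2); add B.
Step 4: cheapest edge leaving the tree is A B (2); add A.
Step 5: cheapest edge leaving the tree is A E (1); add E.
Step 6: cheapest edge leaving the tree is E F (2); add F.
Vertex order: G, C, D, B, A, E, F. The 4th vertex is B.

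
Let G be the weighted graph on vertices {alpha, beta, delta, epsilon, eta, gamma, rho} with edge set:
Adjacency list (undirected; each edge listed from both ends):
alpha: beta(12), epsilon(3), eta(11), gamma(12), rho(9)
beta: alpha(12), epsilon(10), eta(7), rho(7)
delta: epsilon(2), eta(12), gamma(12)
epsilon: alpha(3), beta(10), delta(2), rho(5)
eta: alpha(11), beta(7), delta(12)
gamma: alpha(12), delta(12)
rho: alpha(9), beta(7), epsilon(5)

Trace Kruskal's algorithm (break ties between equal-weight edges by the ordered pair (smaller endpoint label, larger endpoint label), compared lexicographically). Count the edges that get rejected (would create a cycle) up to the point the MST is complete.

4

Kruskal's algorithm — process edges by increasing weight (ties by edge label):
delta—epsilon (2): add — endpoints in different components.
alpha—epsilon (3): add — endpoints in different components.
epsilon—rho (5): add — endpoints in different components.
beta—eta (7): add — endpoints in different components.
beta—rho (7): add — endpoints in different components.
alpha—rho (9): skip — rho and alpha already connected.
beta—epsilon (10): skip — beta and epsilon already connected.
alpha—eta (11): skip — eta and alpha already connected.
alpha—beta (12): skip — beta and alpha already connected.
alpha—gamma (12): add — endpoints in different components.
Edges rejected before the tree was complete: 4.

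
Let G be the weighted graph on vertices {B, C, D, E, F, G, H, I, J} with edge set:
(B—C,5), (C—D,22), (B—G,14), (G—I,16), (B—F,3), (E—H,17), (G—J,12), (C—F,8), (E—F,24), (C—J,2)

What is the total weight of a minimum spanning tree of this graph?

Kruskal's algorithm — process edges by increasing weight (ties by edge label):
C—J (2): add — endpoints in different components.
B—F (3): add — endpoints in different components.
B—C (5): add — endpoints in different components.
C—F (8): skip — C and F already connected.
G—J (12): add — endpoints in different components.
B—G (14): skip — B and G already connected.
G—I (16): add — endpoints in different components.
E—H (17): add — endpoints in different components.
C—D (22): add — endpoints in different components.
E—F (24): add — endpoints in different components.
MST edges: C—J, B—F, B—C, G—J, G—I, E—H, C—D, E—F; total weight 2+3+5+12+16+17+22+24 = 101.

101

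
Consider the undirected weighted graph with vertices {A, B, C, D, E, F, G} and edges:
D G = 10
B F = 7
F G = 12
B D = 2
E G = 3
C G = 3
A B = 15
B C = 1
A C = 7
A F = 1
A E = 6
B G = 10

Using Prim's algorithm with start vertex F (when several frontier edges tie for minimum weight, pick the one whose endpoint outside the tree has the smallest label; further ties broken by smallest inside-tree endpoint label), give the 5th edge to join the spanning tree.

B-C

Prim's algorithm from F:
Step 1: frontier [A F 1, B F 7, F G 12] → take A F (1); add A.
Step 2: frontier [A E 6, A C 7, A B 15, B F 7, F G 12] → take A E (6); add E.
Step 3: frontier [A C 7, A B 15, E G 3, B F 7, F G 12] → take E G (3); add G.
Step 4: frontier [A C 7, A B 15, B F 7, C G 3, B G 10, D G 10] → take C G (3); add C.
Step 5: frontier [A B 15, B C 1, B F 7, B G 10, D G 10] → take B C (1); add B.
Step 6: frontier [B D 2, D G 10] → take B D (2); add D.
The 5th edge added is B C.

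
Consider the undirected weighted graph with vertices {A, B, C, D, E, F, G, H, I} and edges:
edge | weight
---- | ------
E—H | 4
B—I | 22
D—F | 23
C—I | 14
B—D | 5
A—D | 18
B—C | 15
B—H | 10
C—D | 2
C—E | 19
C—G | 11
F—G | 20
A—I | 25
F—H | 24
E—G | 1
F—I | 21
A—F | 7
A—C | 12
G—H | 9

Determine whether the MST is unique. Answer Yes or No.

Yes

Sort edges by weight, then run Kruskal:
E—G (1): add — endpoints in different components.
C—D (2): add — endpoints in different components.
E—H (4): add — endpoints in different components.
B—D (5): add — endpoints in different components.
A—F (7): add — endpoints in different components.
G—H (9): skip — G and H already connected.
B—H (10): add — endpoints in different components.
C—G (11): skip — C and G already connected.
A—C (12): add — endpoints in different components.
C—I (14): add — endpoints in different components.
Every non-tree edge has weight strictly greater than the heaviest edge on the tree path between its endpoints, so the MST is unique.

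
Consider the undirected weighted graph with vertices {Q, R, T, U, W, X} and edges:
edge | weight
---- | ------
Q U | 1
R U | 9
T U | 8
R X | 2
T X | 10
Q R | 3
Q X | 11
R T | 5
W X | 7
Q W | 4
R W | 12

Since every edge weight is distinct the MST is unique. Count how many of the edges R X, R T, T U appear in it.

2

Kruskal: consider edges lightest-first.
Q U (1): add — endpoints in different components.
R X (2): add — endpoints in different components.
Q R (3): add — endpoints in different components.
Q W (4): add — endpoints in different components.
R T (5): add — endpoints in different components.
MST edge set: {Q U, R X, Q R, Q W, R T}.
Of the listed edges, {R X, R T} are in the MST → 2.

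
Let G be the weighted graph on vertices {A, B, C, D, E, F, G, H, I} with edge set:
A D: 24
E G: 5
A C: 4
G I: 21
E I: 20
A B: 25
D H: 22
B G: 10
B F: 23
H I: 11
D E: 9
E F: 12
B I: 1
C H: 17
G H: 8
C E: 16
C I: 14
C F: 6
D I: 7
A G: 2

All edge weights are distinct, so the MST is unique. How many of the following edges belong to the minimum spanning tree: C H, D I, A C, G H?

Kruskal's algorithm — process edges by increasing weight (ties by edge label):
B I (1): add — endpoints in different components.
A G (2): add — endpoints in different components.
A C (4): add — endpoints in different components.
E G (5): add — endpoints in different components.
C F (6): add — endpoints in different components.
D I (7): add — endpoints in different components.
G H (8): add — endpoints in different components.
D E (9): add — endpoints in different components.
MST edge set: {B I, A G, A C, E G, C F, D I, G H, D E}.
Of the listed edges, {D I, A C, G H} are in the MST → 3.

3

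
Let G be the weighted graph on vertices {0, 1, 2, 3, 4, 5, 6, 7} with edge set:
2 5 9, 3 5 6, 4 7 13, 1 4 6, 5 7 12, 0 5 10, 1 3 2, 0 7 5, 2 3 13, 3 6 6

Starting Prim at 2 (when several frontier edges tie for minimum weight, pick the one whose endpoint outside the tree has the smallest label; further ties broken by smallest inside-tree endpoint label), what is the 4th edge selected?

1-4

Prim's algorithm from 2:
Step 1: frontier [2 5 9, 2 3 13] → take 2 5 (9); add 5.
Step 2: frontier [2 3 13, 3 5 6, 0 5 10, 5 7 12] → take 3 5 (6); add 3.
Step 3: frontier [1 3 2, 3 6 6, 0 5 10, 5 7 12] → take 1 3 (2); add 1.
Step 4: frontier [1 4 6, 3 6 6, 0 5 10, 5 7 12] → take 1 4 (6); add 4.
Step 5: frontier [3 6 6, 4 7 13, 0 5 10, 5 7 12] → take 3 6 (6); add 6.
Step 6: frontier [4 7 13, 0 5 10, 5 7 12] → take 0 5 (10); add 0.
Step 7: frontier [0 7 5, 4 7 13, 5 7 12] → take 0 7 (5); add 7.
The 4th edge added is 1 4.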